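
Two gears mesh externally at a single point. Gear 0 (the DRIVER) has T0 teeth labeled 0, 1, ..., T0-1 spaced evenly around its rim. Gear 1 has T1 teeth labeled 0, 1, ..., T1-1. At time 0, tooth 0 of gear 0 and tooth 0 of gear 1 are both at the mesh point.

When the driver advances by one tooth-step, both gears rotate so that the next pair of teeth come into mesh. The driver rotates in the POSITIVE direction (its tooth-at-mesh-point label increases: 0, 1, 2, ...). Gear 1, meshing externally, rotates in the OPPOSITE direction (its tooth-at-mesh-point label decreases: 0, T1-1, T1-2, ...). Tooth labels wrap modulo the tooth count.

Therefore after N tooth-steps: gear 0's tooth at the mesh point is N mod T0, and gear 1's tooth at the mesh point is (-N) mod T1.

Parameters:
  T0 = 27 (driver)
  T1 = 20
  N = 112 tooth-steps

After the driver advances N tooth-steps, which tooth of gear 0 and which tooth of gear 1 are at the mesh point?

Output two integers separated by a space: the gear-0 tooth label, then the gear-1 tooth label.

Answer: 4 8

Derivation:
Gear 0 (driver, T0=27): tooth at mesh = N mod T0
  112 = 4 * 27 + 4, so 112 mod 27 = 4
  gear 0 tooth = 4
Gear 1 (driven, T1=20): tooth at mesh = (-N) mod T1
  112 = 5 * 20 + 12, so 112 mod 20 = 12
  (-112) mod 20 = (-12) mod 20 = 20 - 12 = 8
Mesh after 112 steps: gear-0 tooth 4 meets gear-1 tooth 8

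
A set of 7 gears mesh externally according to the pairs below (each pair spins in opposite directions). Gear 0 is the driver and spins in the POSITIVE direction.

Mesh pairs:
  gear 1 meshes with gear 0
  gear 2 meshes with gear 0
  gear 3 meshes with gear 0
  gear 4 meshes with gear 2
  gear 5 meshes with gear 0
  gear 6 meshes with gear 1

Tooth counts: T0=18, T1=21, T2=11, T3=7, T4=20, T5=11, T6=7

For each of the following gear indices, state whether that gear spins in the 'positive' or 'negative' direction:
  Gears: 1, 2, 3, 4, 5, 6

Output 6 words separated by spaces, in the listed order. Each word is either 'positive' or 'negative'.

Gear 0 (driver): positive (depth 0)
  gear 1: meshes with gear 0 -> depth 1 -> negative (opposite of gear 0)
  gear 2: meshes with gear 0 -> depth 1 -> negative (opposite of gear 0)
  gear 3: meshes with gear 0 -> depth 1 -> negative (opposite of gear 0)
  gear 4: meshes with gear 2 -> depth 2 -> positive (opposite of gear 2)
  gear 5: meshes with gear 0 -> depth 1 -> negative (opposite of gear 0)
  gear 6: meshes with gear 1 -> depth 2 -> positive (opposite of gear 1)
Queried indices 1, 2, 3, 4, 5, 6 -> negative, negative, negative, positive, negative, positive

Answer: negative negative negative positive negative positive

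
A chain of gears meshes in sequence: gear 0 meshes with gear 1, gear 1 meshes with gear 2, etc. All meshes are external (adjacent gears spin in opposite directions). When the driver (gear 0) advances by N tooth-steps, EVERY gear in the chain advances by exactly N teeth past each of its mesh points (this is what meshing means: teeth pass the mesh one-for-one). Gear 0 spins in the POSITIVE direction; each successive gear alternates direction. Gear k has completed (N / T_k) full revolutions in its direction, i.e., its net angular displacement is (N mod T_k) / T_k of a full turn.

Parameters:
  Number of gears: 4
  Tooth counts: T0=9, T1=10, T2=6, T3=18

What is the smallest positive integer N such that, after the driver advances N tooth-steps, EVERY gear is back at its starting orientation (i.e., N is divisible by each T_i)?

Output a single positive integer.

Answer: 90

Derivation:
Gear k returns to start when N is a multiple of T_k.
All gears at start simultaneously when N is a common multiple of [9, 10, 6, 18]; the smallest such N is lcm(9, 10, 6, 18).
Start: lcm = T0 = 9
Fold in T1=10: gcd(9, 10) = 1; lcm(9, 10) = 9 * 10 / 1 = 90 / 1 = 90
Fold in T2=6: gcd(90, 6) = 6; lcm(90, 6) = 90 * 6 / 6 = 540 / 6 = 90
Fold in T3=18: gcd(90, 18) = 18; lcm(90, 18) = 90 * 18 / 18 = 1620 / 18 = 90
Full cycle length = 90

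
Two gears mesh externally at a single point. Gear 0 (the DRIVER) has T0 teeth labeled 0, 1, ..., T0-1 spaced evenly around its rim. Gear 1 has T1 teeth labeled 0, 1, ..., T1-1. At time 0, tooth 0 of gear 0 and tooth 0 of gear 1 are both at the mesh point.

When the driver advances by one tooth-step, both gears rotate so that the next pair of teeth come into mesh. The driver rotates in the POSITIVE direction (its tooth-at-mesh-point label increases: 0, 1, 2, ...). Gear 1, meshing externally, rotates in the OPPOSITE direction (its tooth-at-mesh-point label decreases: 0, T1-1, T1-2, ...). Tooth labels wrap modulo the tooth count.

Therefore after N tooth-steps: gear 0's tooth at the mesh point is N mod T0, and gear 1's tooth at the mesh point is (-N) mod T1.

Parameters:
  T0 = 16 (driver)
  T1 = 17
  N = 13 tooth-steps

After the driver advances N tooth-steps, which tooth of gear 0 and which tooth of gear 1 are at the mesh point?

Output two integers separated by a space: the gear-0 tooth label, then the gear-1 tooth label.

Answer: 13 4

Derivation:
Gear 0 (driver, T0=16): tooth at mesh = N mod T0
  13 = 0 * 16 + 13, so 13 mod 16 = 13
  gear 0 tooth = 13
Gear 1 (driven, T1=17): tooth at mesh = (-N) mod T1
  13 = 0 * 17 + 13, so 13 mod 17 = 13
  (-13) mod 17 = (-13) mod 17 = 17 - 13 = 4
Mesh after 13 steps: gear-0 tooth 13 meets gear-1 tooth 4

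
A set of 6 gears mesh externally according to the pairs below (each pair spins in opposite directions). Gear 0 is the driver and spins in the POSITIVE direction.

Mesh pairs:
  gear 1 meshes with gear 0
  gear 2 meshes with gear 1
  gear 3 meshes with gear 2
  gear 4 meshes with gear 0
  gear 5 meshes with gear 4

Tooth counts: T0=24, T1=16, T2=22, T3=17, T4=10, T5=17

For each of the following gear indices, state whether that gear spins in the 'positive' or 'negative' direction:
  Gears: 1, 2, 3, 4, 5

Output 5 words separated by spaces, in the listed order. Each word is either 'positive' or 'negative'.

Answer: negative positive negative negative positive

Derivation:
Gear 0 (driver): positive (depth 0)
  gear 1: meshes with gear 0 -> depth 1 -> negative (opposite of gear 0)
  gear 2: meshes with gear 1 -> depth 2 -> positive (opposite of gear 1)
  gear 3: meshes with gear 2 -> depth 3 -> negative (opposite of gear 2)
  gear 4: meshes with gear 0 -> depth 1 -> negative (opposite of gear 0)
  gear 5: meshes with gear 4 -> depth 2 -> positive (opposite of gear 4)
Queried indices 1, 2, 3, 4, 5 -> negative, positive, negative, negative, positive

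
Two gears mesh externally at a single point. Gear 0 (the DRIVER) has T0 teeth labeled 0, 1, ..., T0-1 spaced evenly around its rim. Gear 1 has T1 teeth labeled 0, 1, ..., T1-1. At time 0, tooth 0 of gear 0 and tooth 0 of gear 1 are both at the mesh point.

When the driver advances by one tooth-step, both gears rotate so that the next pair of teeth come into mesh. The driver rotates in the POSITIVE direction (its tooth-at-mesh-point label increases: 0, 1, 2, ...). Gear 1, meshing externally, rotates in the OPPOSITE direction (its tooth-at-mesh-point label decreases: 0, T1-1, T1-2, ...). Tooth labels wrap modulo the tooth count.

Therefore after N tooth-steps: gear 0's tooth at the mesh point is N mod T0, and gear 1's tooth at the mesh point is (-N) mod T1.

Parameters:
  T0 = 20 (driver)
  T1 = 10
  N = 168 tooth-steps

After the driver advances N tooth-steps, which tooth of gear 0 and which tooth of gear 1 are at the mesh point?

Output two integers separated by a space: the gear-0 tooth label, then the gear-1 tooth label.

Gear 0 (driver, T0=20): tooth at mesh = N mod T0
  168 = 8 * 20 + 8, so 168 mod 20 = 8
  gear 0 tooth = 8
Gear 1 (driven, T1=10): tooth at mesh = (-N) mod T1
  168 = 16 * 10 + 8, so 168 mod 10 = 8
  (-168) mod 10 = (-8) mod 10 = 10 - 8 = 2
Mesh after 168 steps: gear-0 tooth 8 meets gear-1 tooth 2

Answer: 8 2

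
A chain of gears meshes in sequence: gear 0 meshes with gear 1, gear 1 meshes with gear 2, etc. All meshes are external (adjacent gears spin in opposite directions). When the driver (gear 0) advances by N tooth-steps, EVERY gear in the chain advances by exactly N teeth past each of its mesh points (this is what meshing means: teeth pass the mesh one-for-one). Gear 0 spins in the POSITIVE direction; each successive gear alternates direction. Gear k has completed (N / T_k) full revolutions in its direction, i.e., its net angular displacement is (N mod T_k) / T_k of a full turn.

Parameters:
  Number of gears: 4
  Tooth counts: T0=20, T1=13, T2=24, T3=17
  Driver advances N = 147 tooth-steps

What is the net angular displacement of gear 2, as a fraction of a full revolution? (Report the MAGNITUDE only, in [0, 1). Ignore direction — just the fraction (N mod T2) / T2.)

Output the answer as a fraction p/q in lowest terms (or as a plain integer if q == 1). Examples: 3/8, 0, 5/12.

Chain of 4 gears, tooth counts: [20, 13, 24, 17]
  gear 0: T0=20, direction=positive, advance = 147 mod 20 = 7 teeth = 7/20 turn
  gear 1: T1=13, direction=negative, advance = 147 mod 13 = 4 teeth = 4/13 turn
  gear 2: T2=24, direction=positive, advance = 147 mod 24 = 3 teeth = 3/24 turn
  gear 3: T3=17, direction=negative, advance = 147 mod 17 = 11 teeth = 11/17 turn
Gear 2: 147 mod 24 = 3
Fraction = 3 / 24 = 1/8 (gcd(3,24)=3) = 1/8

Answer: 1/8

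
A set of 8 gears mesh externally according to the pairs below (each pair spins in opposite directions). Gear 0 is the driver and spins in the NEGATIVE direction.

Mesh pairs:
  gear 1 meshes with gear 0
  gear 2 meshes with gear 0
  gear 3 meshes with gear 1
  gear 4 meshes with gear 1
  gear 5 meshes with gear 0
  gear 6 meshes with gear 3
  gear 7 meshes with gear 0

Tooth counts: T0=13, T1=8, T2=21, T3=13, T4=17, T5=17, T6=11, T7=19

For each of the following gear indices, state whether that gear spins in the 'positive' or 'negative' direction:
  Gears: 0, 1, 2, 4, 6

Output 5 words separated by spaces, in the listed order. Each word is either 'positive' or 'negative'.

Answer: negative positive positive negative positive

Derivation:
Gear 0 (driver): negative (depth 0)
  gear 1: meshes with gear 0 -> depth 1 -> positive (opposite of gear 0)
  gear 2: meshes with gear 0 -> depth 1 -> positive (opposite of gear 0)
  gear 3: meshes with gear 1 -> depth 2 -> negative (opposite of gear 1)
  gear 4: meshes with gear 1 -> depth 2 -> negative (opposite of gear 1)
  gear 5: meshes with gear 0 -> depth 1 -> positive (opposite of gear 0)
  gear 6: meshes with gear 3 -> depth 3 -> positive (opposite of gear 3)
  gear 7: meshes with gear 0 -> depth 1 -> positive (opposite of gear 0)
Queried indices 0, 1, 2, 4, 6 -> negative, positive, positive, negative, positive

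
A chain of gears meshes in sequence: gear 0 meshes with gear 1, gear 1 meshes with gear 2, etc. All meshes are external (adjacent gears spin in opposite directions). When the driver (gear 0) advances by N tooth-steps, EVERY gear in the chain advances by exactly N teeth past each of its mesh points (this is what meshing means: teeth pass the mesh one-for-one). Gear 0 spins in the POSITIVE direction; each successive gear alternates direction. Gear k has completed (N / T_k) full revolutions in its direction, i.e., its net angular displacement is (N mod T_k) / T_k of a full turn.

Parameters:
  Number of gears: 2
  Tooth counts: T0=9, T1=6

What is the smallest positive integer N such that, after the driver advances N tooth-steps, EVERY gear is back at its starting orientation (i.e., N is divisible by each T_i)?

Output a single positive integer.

Answer: 18

Derivation:
Gear k returns to start when N is a multiple of T_k.
All gears at start simultaneously when N is a common multiple of [9, 6]; the smallest such N is lcm(9, 6).
Start: lcm = T0 = 9
Fold in T1=6: gcd(9, 6) = 3; lcm(9, 6) = 9 * 6 / 3 = 54 / 3 = 18
Full cycle length = 18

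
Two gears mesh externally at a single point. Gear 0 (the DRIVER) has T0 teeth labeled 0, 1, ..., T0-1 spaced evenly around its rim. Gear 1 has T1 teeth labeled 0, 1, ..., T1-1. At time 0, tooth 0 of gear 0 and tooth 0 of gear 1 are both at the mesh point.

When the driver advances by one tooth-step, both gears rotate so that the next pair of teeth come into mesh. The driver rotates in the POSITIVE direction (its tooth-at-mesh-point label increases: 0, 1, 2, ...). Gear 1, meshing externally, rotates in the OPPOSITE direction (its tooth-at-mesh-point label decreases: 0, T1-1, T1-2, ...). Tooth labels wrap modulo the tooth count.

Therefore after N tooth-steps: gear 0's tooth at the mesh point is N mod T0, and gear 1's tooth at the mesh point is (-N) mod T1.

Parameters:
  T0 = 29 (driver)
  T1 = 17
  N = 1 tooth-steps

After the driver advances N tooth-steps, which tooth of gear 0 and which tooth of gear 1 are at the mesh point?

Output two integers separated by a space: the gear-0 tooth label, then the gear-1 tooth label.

Answer: 1 16

Derivation:
Gear 0 (driver, T0=29): tooth at mesh = N mod T0
  1 = 0 * 29 + 1, so 1 mod 29 = 1
  gear 0 tooth = 1
Gear 1 (driven, T1=17): tooth at mesh = (-N) mod T1
  1 = 0 * 17 + 1, so 1 mod 17 = 1
  (-1) mod 17 = (-1) mod 17 = 17 - 1 = 16
Mesh after 1 steps: gear-0 tooth 1 meets gear-1 tooth 16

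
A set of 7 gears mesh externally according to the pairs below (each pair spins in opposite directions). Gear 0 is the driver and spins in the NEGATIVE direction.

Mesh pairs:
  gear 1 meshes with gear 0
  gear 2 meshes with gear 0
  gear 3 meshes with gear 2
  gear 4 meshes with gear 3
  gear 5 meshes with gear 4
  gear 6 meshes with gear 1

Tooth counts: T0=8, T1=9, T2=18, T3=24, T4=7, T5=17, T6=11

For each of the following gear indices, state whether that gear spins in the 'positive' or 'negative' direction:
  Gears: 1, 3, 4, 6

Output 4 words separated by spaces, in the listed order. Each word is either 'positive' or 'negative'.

Gear 0 (driver): negative (depth 0)
  gear 1: meshes with gear 0 -> depth 1 -> positive (opposite of gear 0)
  gear 2: meshes with gear 0 -> depth 1 -> positive (opposite of gear 0)
  gear 3: meshes with gear 2 -> depth 2 -> negative (opposite of gear 2)
  gear 4: meshes with gear 3 -> depth 3 -> positive (opposite of gear 3)
  gear 5: meshes with gear 4 -> depth 4 -> negative (opposite of gear 4)
  gear 6: meshes with gear 1 -> depth 2 -> negative (opposite of gear 1)
Queried indices 1, 3, 4, 6 -> positive, negative, positive, negative

Answer: positive negative positive negative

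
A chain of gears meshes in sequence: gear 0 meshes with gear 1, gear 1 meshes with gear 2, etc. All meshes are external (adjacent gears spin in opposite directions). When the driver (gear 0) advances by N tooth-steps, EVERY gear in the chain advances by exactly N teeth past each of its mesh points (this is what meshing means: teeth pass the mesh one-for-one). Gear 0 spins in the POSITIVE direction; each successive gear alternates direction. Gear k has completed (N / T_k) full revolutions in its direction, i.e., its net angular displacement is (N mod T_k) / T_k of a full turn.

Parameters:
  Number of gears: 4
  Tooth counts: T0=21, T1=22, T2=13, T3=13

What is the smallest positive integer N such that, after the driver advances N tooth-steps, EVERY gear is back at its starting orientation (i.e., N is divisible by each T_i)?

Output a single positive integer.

Gear k returns to start when N is a multiple of T_k.
All gears at start simultaneously when N is a common multiple of [21, 22, 13, 13]; the smallest such N is lcm(21, 22, 13, 13).
Start: lcm = T0 = 21
Fold in T1=22: gcd(21, 22) = 1; lcm(21, 22) = 21 * 22 / 1 = 462 / 1 = 462
Fold in T2=13: gcd(462, 13) = 1; lcm(462, 13) = 462 * 13 / 1 = 6006 / 1 = 6006
Fold in T3=13: gcd(6006, 13) = 13; lcm(6006, 13) = 6006 * 13 / 13 = 78078 / 13 = 6006
Full cycle length = 6006

Answer: 6006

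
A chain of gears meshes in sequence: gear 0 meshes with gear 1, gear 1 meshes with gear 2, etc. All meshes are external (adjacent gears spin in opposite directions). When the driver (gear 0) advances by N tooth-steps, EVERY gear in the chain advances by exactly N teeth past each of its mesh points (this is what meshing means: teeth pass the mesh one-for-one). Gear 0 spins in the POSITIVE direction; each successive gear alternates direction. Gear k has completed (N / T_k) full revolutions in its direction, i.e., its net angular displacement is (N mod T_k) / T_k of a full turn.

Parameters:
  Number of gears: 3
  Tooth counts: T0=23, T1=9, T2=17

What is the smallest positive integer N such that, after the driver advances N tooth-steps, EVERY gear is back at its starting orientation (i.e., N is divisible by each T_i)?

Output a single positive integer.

Answer: 3519

Derivation:
Gear k returns to start when N is a multiple of T_k.
All gears at start simultaneously when N is a common multiple of [23, 9, 17]; the smallest such N is lcm(23, 9, 17).
Start: lcm = T0 = 23
Fold in T1=9: gcd(23, 9) = 1; lcm(23, 9) = 23 * 9 / 1 = 207 / 1 = 207
Fold in T2=17: gcd(207, 17) = 1; lcm(207, 17) = 207 * 17 / 1 = 3519 / 1 = 3519
Full cycle length = 3519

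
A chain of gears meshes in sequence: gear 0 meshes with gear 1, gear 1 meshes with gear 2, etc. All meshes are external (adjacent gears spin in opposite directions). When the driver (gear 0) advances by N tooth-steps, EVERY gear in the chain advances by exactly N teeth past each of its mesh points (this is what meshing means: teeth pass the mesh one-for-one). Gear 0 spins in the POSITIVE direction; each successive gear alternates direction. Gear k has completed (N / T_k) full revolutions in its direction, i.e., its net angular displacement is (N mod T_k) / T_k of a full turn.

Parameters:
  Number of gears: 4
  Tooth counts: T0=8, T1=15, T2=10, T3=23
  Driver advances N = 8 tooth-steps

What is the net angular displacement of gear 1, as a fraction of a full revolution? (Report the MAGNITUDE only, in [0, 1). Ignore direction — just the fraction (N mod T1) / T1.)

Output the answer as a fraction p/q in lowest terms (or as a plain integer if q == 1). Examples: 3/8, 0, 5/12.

Chain of 4 gears, tooth counts: [8, 15, 10, 23]
  gear 0: T0=8, direction=positive, advance = 8 mod 8 = 0 teeth = 0/8 turn
  gear 1: T1=15, direction=negative, advance = 8 mod 15 = 8 teeth = 8/15 turn
  gear 2: T2=10, direction=positive, advance = 8 mod 10 = 8 teeth = 8/10 turn
  gear 3: T3=23, direction=negative, advance = 8 mod 23 = 8 teeth = 8/23 turn
Gear 1: 8 mod 15 = 8
Fraction = 8 / 15 = 8/15 (gcd(8,15)=1) = 8/15

Answer: 8/15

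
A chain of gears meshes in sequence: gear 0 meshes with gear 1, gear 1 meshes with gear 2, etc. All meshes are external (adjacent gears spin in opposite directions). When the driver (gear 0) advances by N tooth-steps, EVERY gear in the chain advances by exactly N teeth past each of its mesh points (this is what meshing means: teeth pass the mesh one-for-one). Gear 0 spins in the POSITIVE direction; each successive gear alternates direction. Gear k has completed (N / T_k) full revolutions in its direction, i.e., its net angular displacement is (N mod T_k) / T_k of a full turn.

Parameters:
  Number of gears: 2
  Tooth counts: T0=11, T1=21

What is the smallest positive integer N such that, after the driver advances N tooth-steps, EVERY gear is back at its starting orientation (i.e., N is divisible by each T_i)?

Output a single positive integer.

Gear k returns to start when N is a multiple of T_k.
All gears at start simultaneously when N is a common multiple of [11, 21]; the smallest such N is lcm(11, 21).
Start: lcm = T0 = 11
Fold in T1=21: gcd(11, 21) = 1; lcm(11, 21) = 11 * 21 / 1 = 231 / 1 = 231
Full cycle length = 231

Answer: 231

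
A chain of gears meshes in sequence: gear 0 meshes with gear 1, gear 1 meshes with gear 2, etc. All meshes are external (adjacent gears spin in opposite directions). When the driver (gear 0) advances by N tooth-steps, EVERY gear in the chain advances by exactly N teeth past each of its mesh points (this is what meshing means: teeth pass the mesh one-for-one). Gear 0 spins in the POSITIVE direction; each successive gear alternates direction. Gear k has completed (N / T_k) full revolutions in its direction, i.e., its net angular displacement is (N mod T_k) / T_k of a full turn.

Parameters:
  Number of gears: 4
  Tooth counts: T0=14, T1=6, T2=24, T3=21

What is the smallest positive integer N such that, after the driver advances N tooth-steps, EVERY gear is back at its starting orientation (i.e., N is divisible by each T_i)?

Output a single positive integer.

Answer: 168

Derivation:
Gear k returns to start when N is a multiple of T_k.
All gears at start simultaneously when N is a common multiple of [14, 6, 24, 21]; the smallest such N is lcm(14, 6, 24, 21).
Start: lcm = T0 = 14
Fold in T1=6: gcd(14, 6) = 2; lcm(14, 6) = 14 * 6 / 2 = 84 / 2 = 42
Fold in T2=24: gcd(42, 24) = 6; lcm(42, 24) = 42 * 24 / 6 = 1008 / 6 = 168
Fold in T3=21: gcd(168, 21) = 21; lcm(168, 21) = 168 * 21 / 21 = 3528 / 21 = 168
Full cycle length = 168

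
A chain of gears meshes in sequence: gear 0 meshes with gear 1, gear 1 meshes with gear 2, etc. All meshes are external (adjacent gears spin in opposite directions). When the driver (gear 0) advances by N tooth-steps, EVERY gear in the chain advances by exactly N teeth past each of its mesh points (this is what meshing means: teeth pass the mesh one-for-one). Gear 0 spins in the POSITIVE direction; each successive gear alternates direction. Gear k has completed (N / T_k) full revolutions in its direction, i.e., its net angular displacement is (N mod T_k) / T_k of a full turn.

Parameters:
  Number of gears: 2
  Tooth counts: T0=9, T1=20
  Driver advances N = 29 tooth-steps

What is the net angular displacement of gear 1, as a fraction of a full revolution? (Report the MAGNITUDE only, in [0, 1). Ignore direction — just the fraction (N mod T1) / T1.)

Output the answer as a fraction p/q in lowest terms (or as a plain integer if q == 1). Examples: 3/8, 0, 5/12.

Answer: 9/20

Derivation:
Chain of 2 gears, tooth counts: [9, 20]
  gear 0: T0=9, direction=positive, advance = 29 mod 9 = 2 teeth = 2/9 turn
  gear 1: T1=20, direction=negative, advance = 29 mod 20 = 9 teeth = 9/20 turn
Gear 1: 29 mod 20 = 9
Fraction = 9 / 20 = 9/20 (gcd(9,20)=1) = 9/20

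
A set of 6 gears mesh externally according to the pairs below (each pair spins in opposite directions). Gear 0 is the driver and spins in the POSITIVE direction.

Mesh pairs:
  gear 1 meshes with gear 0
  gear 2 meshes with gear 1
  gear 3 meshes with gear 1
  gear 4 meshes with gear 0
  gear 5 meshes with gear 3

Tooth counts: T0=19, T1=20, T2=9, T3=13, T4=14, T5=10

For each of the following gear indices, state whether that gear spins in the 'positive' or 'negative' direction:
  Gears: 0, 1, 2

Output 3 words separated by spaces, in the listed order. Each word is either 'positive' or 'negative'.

Gear 0 (driver): positive (depth 0)
  gear 1: meshes with gear 0 -> depth 1 -> negative (opposite of gear 0)
  gear 2: meshes with gear 1 -> depth 2 -> positive (opposite of gear 1)
  gear 3: meshes with gear 1 -> depth 2 -> positive (opposite of gear 1)
  gear 4: meshes with gear 0 -> depth 1 -> negative (opposite of gear 0)
  gear 5: meshes with gear 3 -> depth 3 -> negative (opposite of gear 3)
Queried indices 0, 1, 2 -> positive, negative, positive

Answer: positive negative positive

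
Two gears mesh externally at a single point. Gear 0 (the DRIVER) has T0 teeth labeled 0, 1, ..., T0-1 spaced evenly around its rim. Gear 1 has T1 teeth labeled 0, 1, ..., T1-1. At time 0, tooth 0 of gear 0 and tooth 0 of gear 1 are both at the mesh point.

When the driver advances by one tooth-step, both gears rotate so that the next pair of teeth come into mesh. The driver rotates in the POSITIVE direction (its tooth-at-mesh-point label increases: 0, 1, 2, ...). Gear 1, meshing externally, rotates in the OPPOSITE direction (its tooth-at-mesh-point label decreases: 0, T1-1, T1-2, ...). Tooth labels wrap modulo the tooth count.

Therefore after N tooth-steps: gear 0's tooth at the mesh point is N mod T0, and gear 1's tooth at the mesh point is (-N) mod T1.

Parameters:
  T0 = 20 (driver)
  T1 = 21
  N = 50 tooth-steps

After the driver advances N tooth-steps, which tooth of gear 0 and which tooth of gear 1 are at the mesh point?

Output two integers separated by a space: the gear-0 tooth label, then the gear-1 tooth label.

Gear 0 (driver, T0=20): tooth at mesh = N mod T0
  50 = 2 * 20 + 10, so 50 mod 20 = 10
  gear 0 tooth = 10
Gear 1 (driven, T1=21): tooth at mesh = (-N) mod T1
  50 = 2 * 21 + 8, so 50 mod 21 = 8
  (-50) mod 21 = (-8) mod 21 = 21 - 8 = 13
Mesh after 50 steps: gear-0 tooth 10 meets gear-1 tooth 13

Answer: 10 13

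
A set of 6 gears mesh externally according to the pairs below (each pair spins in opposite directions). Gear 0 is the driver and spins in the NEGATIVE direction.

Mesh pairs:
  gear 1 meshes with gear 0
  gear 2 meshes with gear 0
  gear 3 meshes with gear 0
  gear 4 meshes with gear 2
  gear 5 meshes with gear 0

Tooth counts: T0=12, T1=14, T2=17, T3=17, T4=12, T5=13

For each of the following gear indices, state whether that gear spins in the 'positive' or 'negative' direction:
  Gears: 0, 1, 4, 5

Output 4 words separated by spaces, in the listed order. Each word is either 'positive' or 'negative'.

Answer: negative positive negative positive

Derivation:
Gear 0 (driver): negative (depth 0)
  gear 1: meshes with gear 0 -> depth 1 -> positive (opposite of gear 0)
  gear 2: meshes with gear 0 -> depth 1 -> positive (opposite of gear 0)
  gear 3: meshes with gear 0 -> depth 1 -> positive (opposite of gear 0)
  gear 4: meshes with gear 2 -> depth 2 -> negative (opposite of gear 2)
  gear 5: meshes with gear 0 -> depth 1 -> positive (opposite of gear 0)
Queried indices 0, 1, 4, 5 -> negative, positive, negative, positive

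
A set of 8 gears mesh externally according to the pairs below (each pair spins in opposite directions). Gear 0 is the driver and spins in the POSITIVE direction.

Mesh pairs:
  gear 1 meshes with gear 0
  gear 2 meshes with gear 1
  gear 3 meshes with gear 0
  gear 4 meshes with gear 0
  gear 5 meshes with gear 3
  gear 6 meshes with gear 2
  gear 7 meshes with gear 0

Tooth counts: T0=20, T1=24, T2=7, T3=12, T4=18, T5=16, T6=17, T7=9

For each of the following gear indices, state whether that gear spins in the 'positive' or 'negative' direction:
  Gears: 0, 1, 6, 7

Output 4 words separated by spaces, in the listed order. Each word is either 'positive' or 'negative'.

Gear 0 (driver): positive (depth 0)
  gear 1: meshes with gear 0 -> depth 1 -> negative (opposite of gear 0)
  gear 2: meshes with gear 1 -> depth 2 -> positive (opposite of gear 1)
  gear 3: meshes with gear 0 -> depth 1 -> negative (opposite of gear 0)
  gear 4: meshes with gear 0 -> depth 1 -> negative (opposite of gear 0)
  gear 5: meshes with gear 3 -> depth 2 -> positive (opposite of gear 3)
  gear 6: meshes with gear 2 -> depth 3 -> negative (opposite of gear 2)
  gear 7: meshes with gear 0 -> depth 1 -> negative (opposite of gear 0)
Queried indices 0, 1, 6, 7 -> positive, negative, negative, negative

Answer: positive negative negative negative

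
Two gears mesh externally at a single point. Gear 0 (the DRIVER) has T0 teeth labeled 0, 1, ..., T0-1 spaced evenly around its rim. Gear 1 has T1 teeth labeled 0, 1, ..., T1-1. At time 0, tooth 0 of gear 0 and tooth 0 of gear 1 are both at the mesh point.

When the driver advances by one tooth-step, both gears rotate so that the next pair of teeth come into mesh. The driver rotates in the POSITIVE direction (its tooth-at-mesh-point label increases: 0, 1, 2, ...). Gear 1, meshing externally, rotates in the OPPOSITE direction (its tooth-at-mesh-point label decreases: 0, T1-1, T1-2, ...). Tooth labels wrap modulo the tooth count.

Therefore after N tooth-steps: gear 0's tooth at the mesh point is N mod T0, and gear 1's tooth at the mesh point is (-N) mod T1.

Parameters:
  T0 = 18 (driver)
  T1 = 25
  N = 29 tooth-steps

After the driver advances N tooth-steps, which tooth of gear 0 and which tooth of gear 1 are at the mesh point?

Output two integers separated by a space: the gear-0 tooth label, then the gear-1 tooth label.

Answer: 11 21

Derivation:
Gear 0 (driver, T0=18): tooth at mesh = N mod T0
  29 = 1 * 18 + 11, so 29 mod 18 = 11
  gear 0 tooth = 11
Gear 1 (driven, T1=25): tooth at mesh = (-N) mod T1
  29 = 1 * 25 + 4, so 29 mod 25 = 4
  (-29) mod 25 = (-4) mod 25 = 25 - 4 = 21
Mesh after 29 steps: gear-0 tooth 11 meets gear-1 tooth 21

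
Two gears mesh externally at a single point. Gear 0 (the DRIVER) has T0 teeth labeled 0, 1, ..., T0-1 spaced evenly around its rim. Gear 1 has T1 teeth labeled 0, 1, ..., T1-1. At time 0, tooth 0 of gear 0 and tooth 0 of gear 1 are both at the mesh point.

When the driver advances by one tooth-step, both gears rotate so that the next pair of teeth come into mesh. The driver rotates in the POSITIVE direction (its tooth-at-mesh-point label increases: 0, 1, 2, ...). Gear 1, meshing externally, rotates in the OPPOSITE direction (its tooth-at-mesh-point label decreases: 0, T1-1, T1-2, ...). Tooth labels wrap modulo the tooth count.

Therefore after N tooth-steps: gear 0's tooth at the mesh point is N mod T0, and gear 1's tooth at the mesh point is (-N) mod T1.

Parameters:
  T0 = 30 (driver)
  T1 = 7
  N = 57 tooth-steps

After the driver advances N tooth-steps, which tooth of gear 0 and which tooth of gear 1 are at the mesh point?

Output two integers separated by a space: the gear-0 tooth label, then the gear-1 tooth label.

Answer: 27 6

Derivation:
Gear 0 (driver, T0=30): tooth at mesh = N mod T0
  57 = 1 * 30 + 27, so 57 mod 30 = 27
  gear 0 tooth = 27
Gear 1 (driven, T1=7): tooth at mesh = (-N) mod T1
  57 = 8 * 7 + 1, so 57 mod 7 = 1
  (-57) mod 7 = (-1) mod 7 = 7 - 1 = 6
Mesh after 57 steps: gear-0 tooth 27 meets gear-1 tooth 6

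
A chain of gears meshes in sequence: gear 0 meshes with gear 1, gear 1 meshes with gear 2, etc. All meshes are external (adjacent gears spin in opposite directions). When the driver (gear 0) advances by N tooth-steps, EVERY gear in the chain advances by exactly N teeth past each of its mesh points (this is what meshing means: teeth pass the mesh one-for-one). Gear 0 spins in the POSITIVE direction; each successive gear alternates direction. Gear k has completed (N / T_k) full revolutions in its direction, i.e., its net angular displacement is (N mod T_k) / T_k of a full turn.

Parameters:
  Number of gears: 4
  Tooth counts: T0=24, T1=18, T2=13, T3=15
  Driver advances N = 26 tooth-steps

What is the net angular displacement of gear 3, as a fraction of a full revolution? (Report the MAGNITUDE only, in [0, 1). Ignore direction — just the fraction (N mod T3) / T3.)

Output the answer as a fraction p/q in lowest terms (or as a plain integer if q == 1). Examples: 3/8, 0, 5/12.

Chain of 4 gears, tooth counts: [24, 18, 13, 15]
  gear 0: T0=24, direction=positive, advance = 26 mod 24 = 2 teeth = 2/24 turn
  gear 1: T1=18, direction=negative, advance = 26 mod 18 = 8 teeth = 8/18 turn
  gear 2: T2=13, direction=positive, advance = 26 mod 13 = 0 teeth = 0/13 turn
  gear 3: T3=15, direction=negative, advance = 26 mod 15 = 11 teeth = 11/15 turn
Gear 3: 26 mod 15 = 11
Fraction = 11 / 15 = 11/15 (gcd(11,15)=1) = 11/15

Answer: 11/15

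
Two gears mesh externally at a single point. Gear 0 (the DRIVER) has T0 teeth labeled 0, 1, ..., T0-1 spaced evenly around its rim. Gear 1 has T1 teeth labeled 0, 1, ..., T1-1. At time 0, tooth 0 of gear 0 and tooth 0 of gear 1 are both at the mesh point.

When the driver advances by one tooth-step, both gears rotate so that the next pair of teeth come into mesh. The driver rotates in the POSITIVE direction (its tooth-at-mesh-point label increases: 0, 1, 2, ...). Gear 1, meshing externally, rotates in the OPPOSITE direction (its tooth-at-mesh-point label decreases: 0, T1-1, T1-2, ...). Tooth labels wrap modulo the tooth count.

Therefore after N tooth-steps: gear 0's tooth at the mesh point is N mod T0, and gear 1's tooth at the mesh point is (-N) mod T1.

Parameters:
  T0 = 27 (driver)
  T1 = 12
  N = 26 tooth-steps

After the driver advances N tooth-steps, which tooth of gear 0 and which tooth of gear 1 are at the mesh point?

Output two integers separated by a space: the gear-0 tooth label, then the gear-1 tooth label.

Answer: 26 10

Derivation:
Gear 0 (driver, T0=27): tooth at mesh = N mod T0
  26 = 0 * 27 + 26, so 26 mod 27 = 26
  gear 0 tooth = 26
Gear 1 (driven, T1=12): tooth at mesh = (-N) mod T1
  26 = 2 * 12 + 2, so 26 mod 12 = 2
  (-26) mod 12 = (-2) mod 12 = 12 - 2 = 10
Mesh after 26 steps: gear-0 tooth 26 meets gear-1 tooth 10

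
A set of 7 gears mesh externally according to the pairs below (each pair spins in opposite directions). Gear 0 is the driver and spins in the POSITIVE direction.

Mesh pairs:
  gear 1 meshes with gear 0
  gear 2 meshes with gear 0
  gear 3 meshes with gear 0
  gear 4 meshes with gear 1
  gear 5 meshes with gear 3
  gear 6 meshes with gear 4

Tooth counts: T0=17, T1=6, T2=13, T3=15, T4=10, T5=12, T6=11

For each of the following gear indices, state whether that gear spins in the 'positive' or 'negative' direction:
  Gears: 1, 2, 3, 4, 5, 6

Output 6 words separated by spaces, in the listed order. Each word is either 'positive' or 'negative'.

Answer: negative negative negative positive positive negative

Derivation:
Gear 0 (driver): positive (depth 0)
  gear 1: meshes with gear 0 -> depth 1 -> negative (opposite of gear 0)
  gear 2: meshes with gear 0 -> depth 1 -> negative (opposite of gear 0)
  gear 3: meshes with gear 0 -> depth 1 -> negative (opposite of gear 0)
  gear 4: meshes with gear 1 -> depth 2 -> positive (opposite of gear 1)
  gear 5: meshes with gear 3 -> depth 2 -> positive (opposite of gear 3)
  gear 6: meshes with gear 4 -> depth 3 -> negative (opposite of gear 4)
Queried indices 1, 2, 3, 4, 5, 6 -> negative, negative, negative, positive, positive, negative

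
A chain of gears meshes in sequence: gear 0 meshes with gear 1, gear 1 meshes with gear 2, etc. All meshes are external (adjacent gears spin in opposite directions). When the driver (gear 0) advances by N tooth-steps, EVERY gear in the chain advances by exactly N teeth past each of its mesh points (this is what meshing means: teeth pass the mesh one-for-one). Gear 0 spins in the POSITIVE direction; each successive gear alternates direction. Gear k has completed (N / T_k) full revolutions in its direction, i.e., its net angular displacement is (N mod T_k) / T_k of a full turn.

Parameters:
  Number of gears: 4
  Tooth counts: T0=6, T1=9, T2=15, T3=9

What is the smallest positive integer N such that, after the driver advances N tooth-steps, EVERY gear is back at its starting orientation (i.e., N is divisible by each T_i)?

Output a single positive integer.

Gear k returns to start when N is a multiple of T_k.
All gears at start simultaneously when N is a common multiple of [6, 9, 15, 9]; the smallest such N is lcm(6, 9, 15, 9).
Start: lcm = T0 = 6
Fold in T1=9: gcd(6, 9) = 3; lcm(6, 9) = 6 * 9 / 3 = 54 / 3 = 18
Fold in T2=15: gcd(18, 15) = 3; lcm(18, 15) = 18 * 15 / 3 = 270 / 3 = 90
Fold in T3=9: gcd(90, 9) = 9; lcm(90, 9) = 90 * 9 / 9 = 810 / 9 = 90
Full cycle length = 90

Answer: 90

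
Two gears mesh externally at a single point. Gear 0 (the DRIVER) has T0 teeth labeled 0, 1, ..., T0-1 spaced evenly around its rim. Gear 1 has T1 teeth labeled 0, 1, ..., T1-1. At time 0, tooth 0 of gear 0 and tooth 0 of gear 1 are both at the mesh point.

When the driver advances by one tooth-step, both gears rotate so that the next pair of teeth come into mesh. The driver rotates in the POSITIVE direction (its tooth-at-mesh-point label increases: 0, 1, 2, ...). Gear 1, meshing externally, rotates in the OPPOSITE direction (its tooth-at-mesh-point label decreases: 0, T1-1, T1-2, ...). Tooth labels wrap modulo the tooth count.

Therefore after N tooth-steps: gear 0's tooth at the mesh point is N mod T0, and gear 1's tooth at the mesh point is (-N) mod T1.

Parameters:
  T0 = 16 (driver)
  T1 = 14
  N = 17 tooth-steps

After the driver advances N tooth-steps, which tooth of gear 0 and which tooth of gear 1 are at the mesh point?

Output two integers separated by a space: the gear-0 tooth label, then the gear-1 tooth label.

Answer: 1 11

Derivation:
Gear 0 (driver, T0=16): tooth at mesh = N mod T0
  17 = 1 * 16 + 1, so 17 mod 16 = 1
  gear 0 tooth = 1
Gear 1 (driven, T1=14): tooth at mesh = (-N) mod T1
  17 = 1 * 14 + 3, so 17 mod 14 = 3
  (-17) mod 14 = (-3) mod 14 = 14 - 3 = 11
Mesh after 17 steps: gear-0 tooth 1 meets gear-1 tooth 11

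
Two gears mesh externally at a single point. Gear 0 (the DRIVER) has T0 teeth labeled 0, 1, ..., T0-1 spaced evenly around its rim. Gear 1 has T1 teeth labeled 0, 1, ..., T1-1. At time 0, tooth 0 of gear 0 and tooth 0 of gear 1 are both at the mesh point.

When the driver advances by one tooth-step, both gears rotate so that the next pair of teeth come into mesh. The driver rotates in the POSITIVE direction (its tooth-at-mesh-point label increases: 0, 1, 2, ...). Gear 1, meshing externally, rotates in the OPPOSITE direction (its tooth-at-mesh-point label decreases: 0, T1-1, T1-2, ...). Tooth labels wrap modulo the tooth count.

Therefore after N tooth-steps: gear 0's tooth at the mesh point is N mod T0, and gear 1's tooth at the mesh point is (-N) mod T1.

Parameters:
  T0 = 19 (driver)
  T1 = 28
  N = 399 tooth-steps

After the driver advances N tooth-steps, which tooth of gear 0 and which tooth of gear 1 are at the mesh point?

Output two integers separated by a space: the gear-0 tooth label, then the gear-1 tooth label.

Gear 0 (driver, T0=19): tooth at mesh = N mod T0
  399 = 21 * 19 + 0, so 399 mod 19 = 0
  gear 0 tooth = 0
Gear 1 (driven, T1=28): tooth at mesh = (-N) mod T1
  399 = 14 * 28 + 7, so 399 mod 28 = 7
  (-399) mod 28 = (-7) mod 28 = 28 - 7 = 21
Mesh after 399 steps: gear-0 tooth 0 meets gear-1 tooth 21

Answer: 0 21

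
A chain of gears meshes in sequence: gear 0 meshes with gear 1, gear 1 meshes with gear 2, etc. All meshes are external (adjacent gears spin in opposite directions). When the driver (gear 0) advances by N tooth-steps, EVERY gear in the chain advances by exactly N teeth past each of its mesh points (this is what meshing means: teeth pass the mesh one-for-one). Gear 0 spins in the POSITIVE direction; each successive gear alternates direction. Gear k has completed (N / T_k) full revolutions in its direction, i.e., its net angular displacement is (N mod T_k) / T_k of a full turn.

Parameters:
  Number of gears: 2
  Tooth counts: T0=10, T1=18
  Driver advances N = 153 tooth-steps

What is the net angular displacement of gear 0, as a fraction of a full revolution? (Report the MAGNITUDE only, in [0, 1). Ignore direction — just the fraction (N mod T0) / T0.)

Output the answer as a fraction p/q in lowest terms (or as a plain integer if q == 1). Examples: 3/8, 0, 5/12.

Answer: 3/10

Derivation:
Chain of 2 gears, tooth counts: [10, 18]
  gear 0: T0=10, direction=positive, advance = 153 mod 10 = 3 teeth = 3/10 turn
  gear 1: T1=18, direction=negative, advance = 153 mod 18 = 9 teeth = 9/18 turn
Gear 0: 153 mod 10 = 3
Fraction = 3 / 10 = 3/10 (gcd(3,10)=1) = 3/10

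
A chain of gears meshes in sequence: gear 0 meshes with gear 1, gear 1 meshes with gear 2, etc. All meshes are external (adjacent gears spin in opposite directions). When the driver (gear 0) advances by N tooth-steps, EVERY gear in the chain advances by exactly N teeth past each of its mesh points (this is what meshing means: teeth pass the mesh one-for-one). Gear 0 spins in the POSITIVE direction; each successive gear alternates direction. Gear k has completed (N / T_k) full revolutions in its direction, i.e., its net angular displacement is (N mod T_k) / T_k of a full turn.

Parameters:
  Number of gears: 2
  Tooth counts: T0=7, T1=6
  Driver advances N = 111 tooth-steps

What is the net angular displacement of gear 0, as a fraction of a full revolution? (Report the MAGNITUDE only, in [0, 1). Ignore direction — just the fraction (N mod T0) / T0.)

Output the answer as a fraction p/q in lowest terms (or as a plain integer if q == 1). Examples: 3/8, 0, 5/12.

Answer: 6/7

Derivation:
Chain of 2 gears, tooth counts: [7, 6]
  gear 0: T0=7, direction=positive, advance = 111 mod 7 = 6 teeth = 6/7 turn
  gear 1: T1=6, direction=negative, advance = 111 mod 6 = 3 teeth = 3/6 turn
Gear 0: 111 mod 7 = 6
Fraction = 6 / 7 = 6/7 (gcd(6,7)=1) = 6/7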